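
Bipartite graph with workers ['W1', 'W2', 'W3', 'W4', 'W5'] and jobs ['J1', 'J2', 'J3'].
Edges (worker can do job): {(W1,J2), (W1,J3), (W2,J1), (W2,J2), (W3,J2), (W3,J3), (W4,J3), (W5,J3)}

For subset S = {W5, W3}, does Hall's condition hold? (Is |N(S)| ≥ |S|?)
Yes: |N(S)| = 2, |S| = 2

Subset S = {W5, W3}
Neighbors N(S) = {J2, J3}

|N(S)| = 2, |S| = 2
Hall's condition: |N(S)| ≥ |S| is satisfied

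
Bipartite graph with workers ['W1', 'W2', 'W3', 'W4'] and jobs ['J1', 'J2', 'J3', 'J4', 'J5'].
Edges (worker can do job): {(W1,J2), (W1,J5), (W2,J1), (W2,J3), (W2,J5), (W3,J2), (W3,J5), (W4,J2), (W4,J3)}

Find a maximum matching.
Matching: {(W1,J5), (W2,J1), (W3,J2), (W4,J3)}

Maximum matching (size 4):
  W1 → J5
  W2 → J1
  W3 → J2
  W4 → J3

Each worker is assigned to at most one job, and each job to at most one worker.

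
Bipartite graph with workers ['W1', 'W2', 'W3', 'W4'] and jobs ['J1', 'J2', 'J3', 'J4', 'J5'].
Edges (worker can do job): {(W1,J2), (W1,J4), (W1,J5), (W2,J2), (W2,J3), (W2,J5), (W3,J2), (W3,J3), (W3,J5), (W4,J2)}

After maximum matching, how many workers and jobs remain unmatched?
Unmatched: 0 workers, 1 jobs

Maximum matching size: 4
Workers: 4 total, 4 matched, 0 unmatched
Jobs: 5 total, 4 matched, 1 unmatched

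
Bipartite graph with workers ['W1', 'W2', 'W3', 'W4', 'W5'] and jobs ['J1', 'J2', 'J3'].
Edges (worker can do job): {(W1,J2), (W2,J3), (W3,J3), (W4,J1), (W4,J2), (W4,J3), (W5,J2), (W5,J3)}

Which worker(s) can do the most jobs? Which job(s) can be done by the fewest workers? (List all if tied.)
Most versatile: W4 (3 jobs); Least covered: J1 (1 workers)

Worker degrees (jobs they can do): W1:1, W2:1, W3:1, W4:3, W5:2
Job degrees (workers who can do it): J1:1, J2:3, J3:4

Maximum worker degree is 3, achieved by: W4
Minimum job degree is 1, achieved by: J1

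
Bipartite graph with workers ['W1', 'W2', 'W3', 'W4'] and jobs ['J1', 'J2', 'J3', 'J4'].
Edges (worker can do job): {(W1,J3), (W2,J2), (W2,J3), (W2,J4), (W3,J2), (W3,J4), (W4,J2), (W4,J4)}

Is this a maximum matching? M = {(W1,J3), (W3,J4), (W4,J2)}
Yes, size 3 is maximum

Proposed matching has size 3.
Maximum matching size for this graph: 3.

This is a maximum matching.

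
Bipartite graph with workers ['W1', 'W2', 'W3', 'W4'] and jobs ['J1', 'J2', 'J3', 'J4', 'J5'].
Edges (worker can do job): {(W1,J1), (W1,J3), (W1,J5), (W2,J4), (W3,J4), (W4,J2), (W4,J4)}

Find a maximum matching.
Matching: {(W1,J3), (W3,J4), (W4,J2)}

Maximum matching (size 3):
  W1 → J3
  W3 → J4
  W4 → J2

Each worker is assigned to at most one job, and each job to at most one worker.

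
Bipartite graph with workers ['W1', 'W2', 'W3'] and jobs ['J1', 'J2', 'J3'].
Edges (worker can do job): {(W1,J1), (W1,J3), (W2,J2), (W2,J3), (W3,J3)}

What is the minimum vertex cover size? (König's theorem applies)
Minimum vertex cover size = 3

By König's theorem: in bipartite graphs,
min vertex cover = max matching = 3

Maximum matching has size 3, so minimum vertex cover also has size 3.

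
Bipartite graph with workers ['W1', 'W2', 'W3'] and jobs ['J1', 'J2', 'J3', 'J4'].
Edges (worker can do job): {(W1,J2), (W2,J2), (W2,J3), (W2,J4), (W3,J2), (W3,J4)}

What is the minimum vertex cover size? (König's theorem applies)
Minimum vertex cover size = 3

By König's theorem: in bipartite graphs,
min vertex cover = max matching = 3

Maximum matching has size 3, so minimum vertex cover also has size 3.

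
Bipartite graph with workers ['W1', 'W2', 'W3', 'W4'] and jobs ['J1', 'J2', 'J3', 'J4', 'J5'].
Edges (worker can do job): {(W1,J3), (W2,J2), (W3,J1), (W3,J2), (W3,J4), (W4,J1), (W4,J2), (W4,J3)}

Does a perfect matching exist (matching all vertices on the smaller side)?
Yes, perfect matching exists (size 4)

Perfect matching: {(W1,J3), (W2,J2), (W3,J4), (W4,J1)}
All 4 vertices on the smaller side are matched.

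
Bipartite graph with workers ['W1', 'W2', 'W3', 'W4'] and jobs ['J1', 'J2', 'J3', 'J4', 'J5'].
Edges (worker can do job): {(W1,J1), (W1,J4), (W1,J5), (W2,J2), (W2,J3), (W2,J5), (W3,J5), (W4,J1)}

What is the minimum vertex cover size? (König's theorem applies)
Minimum vertex cover size = 4

By König's theorem: in bipartite graphs,
min vertex cover = max matching = 4

Maximum matching has size 4, so minimum vertex cover also has size 4.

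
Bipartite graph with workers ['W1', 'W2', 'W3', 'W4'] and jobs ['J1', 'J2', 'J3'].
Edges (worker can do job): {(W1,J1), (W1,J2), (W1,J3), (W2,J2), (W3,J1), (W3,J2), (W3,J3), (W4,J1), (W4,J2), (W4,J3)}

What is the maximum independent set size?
Maximum independent set = 4

By König's theorem:
- Min vertex cover = Max matching = 3
- Max independent set = Total vertices - Min vertex cover
- Max independent set = 7 - 3 = 4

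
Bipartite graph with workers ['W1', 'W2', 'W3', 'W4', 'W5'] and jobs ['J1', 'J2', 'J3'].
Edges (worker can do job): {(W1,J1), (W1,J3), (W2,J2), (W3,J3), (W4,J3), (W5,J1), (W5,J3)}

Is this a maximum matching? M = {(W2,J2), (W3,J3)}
No, size 2 is not maximum

Proposed matching has size 2.
Maximum matching size for this graph: 3.

This is NOT maximum - can be improved to size 3.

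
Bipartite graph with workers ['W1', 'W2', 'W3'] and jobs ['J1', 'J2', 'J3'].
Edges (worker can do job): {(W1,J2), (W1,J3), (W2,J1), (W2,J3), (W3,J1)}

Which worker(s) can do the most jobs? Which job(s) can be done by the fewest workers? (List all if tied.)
Most versatile: W1, W2 (2 jobs); Least covered: J2 (1 workers)

Worker degrees (jobs they can do): W1:2, W2:2, W3:1
Job degrees (workers who can do it): J1:2, J2:1, J3:2

Maximum worker degree is 2, achieved by: W1, W2
Minimum job degree is 1, achieved by: J2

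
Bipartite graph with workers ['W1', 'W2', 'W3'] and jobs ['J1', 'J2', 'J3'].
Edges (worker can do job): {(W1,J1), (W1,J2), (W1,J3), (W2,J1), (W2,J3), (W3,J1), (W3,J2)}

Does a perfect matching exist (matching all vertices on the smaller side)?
Yes, perfect matching exists (size 3)

Perfect matching: {(W1,J3), (W2,J1), (W3,J2)}
All 3 vertices on the smaller side are matched.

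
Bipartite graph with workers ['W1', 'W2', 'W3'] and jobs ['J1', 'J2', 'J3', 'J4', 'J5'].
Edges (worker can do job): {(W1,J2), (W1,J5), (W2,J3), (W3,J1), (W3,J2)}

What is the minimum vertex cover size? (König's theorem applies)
Minimum vertex cover size = 3

By König's theorem: in bipartite graphs,
min vertex cover = max matching = 3

Maximum matching has size 3, so minimum vertex cover also has size 3.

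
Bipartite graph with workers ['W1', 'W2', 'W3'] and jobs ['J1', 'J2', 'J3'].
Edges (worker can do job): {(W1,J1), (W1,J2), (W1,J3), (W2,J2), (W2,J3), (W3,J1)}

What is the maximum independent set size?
Maximum independent set = 3

By König's theorem:
- Min vertex cover = Max matching = 3
- Max independent set = Total vertices - Min vertex cover
- Max independent set = 6 - 3 = 3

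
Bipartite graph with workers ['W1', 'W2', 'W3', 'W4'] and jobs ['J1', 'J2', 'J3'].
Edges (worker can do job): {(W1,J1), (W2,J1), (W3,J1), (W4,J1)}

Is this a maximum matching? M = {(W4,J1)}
Yes, size 1 is maximum

Proposed matching has size 1.
Maximum matching size for this graph: 1.

This is a maximum matching.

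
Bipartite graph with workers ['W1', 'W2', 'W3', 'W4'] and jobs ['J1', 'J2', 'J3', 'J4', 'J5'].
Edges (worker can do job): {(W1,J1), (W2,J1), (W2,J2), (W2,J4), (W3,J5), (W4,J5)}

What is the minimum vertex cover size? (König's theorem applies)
Minimum vertex cover size = 3

By König's theorem: in bipartite graphs,
min vertex cover = max matching = 3

Maximum matching has size 3, so minimum vertex cover also has size 3.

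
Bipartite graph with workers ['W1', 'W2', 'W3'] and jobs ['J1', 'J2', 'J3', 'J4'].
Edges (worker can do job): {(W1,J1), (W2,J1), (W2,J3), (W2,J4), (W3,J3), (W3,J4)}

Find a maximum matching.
Matching: {(W1,J1), (W2,J3), (W3,J4)}

Maximum matching (size 3):
  W1 → J1
  W2 → J3
  W3 → J4

Each worker is assigned to at most one job, and each job to at most one worker.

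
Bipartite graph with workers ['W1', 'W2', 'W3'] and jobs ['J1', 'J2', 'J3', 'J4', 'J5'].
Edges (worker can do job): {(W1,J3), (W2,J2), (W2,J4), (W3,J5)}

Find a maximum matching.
Matching: {(W1,J3), (W2,J2), (W3,J5)}

Maximum matching (size 3):
  W1 → J3
  W2 → J2
  W3 → J5

Each worker is assigned to at most one job, and each job to at most one worker.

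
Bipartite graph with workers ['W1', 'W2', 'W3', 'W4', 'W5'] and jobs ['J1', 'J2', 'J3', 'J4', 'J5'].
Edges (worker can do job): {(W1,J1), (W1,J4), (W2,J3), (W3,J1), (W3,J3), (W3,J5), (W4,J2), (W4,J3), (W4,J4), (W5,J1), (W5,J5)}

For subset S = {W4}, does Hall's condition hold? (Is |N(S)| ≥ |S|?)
Yes: |N(S)| = 3, |S| = 1

Subset S = {W4}
Neighbors N(S) = {J2, J3, J4}

|N(S)| = 3, |S| = 1
Hall's condition: |N(S)| ≥ |S| is satisfied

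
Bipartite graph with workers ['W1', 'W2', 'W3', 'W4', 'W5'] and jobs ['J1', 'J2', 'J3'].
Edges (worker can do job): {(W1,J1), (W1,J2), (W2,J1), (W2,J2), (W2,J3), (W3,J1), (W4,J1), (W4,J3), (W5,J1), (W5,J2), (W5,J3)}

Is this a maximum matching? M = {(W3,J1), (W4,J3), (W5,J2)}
Yes, size 3 is maximum

Proposed matching has size 3.
Maximum matching size for this graph: 3.

This is a maximum matching.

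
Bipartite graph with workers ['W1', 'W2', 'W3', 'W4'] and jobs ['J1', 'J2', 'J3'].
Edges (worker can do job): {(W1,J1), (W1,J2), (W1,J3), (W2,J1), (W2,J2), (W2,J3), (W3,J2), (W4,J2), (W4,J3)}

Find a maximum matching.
Matching: {(W1,J3), (W2,J1), (W4,J2)}

Maximum matching (size 3):
  W1 → J3
  W2 → J1
  W4 → J2

Each worker is assigned to at most one job, and each job to at most one worker.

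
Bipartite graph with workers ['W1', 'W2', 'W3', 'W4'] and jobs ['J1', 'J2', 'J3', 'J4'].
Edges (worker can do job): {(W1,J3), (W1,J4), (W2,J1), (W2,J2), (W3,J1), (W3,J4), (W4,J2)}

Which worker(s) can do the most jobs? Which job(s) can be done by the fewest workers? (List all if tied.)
Most versatile: W1, W2, W3 (2 jobs); Least covered: J3 (1 workers)

Worker degrees (jobs they can do): W1:2, W2:2, W3:2, W4:1
Job degrees (workers who can do it): J1:2, J2:2, J3:1, J4:2

Maximum worker degree is 2, achieved by: W1, W2, W3
Minimum job degree is 1, achieved by: J3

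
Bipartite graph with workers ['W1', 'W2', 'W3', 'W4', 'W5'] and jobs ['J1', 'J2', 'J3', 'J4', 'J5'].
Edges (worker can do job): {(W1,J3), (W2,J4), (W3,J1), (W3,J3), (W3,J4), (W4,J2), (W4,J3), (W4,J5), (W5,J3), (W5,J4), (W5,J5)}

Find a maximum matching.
Matching: {(W1,J3), (W2,J4), (W3,J1), (W4,J2), (W5,J5)}

Maximum matching (size 5):
  W1 → J3
  W2 → J4
  W3 → J1
  W4 → J2
  W5 → J5

Each worker is assigned to at most one job, and each job to at most one worker.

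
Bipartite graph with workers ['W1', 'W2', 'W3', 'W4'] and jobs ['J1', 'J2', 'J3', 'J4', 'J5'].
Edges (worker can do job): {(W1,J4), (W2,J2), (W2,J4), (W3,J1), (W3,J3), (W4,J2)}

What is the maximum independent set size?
Maximum independent set = 6

By König's theorem:
- Min vertex cover = Max matching = 3
- Max independent set = Total vertices - Min vertex cover
- Max independent set = 9 - 3 = 6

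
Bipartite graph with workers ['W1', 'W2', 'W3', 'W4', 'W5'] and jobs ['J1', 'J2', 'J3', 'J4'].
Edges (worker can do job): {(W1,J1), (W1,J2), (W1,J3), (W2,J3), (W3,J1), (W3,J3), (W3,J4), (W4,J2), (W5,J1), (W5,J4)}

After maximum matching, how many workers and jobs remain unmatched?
Unmatched: 1 workers, 0 jobs

Maximum matching size: 4
Workers: 5 total, 4 matched, 1 unmatched
Jobs: 4 total, 4 matched, 0 unmatched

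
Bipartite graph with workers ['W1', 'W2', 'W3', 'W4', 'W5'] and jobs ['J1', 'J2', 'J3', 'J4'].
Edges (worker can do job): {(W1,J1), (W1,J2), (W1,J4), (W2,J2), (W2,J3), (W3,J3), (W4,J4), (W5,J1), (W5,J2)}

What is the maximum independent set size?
Maximum independent set = 5

By König's theorem:
- Min vertex cover = Max matching = 4
- Max independent set = Total vertices - Min vertex cover
- Max independent set = 9 - 4 = 5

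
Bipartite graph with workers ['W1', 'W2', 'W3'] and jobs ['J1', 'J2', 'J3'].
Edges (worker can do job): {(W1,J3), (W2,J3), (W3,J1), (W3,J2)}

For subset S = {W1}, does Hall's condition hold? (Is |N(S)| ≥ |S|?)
Yes: |N(S)| = 1, |S| = 1

Subset S = {W1}
Neighbors N(S) = {J3}

|N(S)| = 1, |S| = 1
Hall's condition: |N(S)| ≥ |S| is satisfied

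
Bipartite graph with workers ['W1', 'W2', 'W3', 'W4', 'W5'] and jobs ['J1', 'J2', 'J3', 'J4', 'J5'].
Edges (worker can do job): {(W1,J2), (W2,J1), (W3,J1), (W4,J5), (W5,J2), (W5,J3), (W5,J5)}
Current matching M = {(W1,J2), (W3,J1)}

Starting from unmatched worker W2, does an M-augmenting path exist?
No augmenting path from W2

Alternating search from W2 reaches jobs: {J1}.
Every reachable job is already matched in M, and following those matched edges back to workers exposes no further unvisited jobs.
No M-augmenting path from W2 exists.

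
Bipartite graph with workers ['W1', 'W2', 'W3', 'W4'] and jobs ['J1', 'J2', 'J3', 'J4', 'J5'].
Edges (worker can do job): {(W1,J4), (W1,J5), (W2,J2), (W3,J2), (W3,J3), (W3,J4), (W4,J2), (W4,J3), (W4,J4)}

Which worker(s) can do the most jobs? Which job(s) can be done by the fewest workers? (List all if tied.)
Most versatile: W3, W4 (3 jobs); Least covered: J1 (0 workers)

Worker degrees (jobs they can do): W1:2, W2:1, W3:3, W4:3
Job degrees (workers who can do it): J1:0, J2:3, J3:2, J4:3, J5:1

Maximum worker degree is 3, achieved by: W3, W4
Minimum job degree is 0, achieved by: J1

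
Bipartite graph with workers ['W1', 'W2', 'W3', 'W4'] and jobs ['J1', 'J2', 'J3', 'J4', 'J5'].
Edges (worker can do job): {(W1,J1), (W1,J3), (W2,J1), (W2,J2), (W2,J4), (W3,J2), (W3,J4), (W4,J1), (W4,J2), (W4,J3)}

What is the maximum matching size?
Maximum matching size = 4

Maximum matching: {(W1,J3), (W2,J1), (W3,J4), (W4,J2)}
Size: 4

This assigns 4 workers to 4 distinct jobs.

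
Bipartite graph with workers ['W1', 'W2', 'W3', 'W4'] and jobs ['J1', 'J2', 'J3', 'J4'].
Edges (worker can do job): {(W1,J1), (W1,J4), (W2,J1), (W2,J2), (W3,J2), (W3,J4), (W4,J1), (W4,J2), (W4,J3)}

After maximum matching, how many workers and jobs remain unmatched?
Unmatched: 0 workers, 0 jobs

Maximum matching size: 4
Workers: 4 total, 4 matched, 0 unmatched
Jobs: 4 total, 4 matched, 0 unmatched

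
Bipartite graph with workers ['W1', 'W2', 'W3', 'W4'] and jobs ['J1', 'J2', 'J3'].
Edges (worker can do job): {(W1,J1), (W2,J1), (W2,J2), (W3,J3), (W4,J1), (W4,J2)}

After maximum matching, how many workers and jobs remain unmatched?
Unmatched: 1 workers, 0 jobs

Maximum matching size: 3
Workers: 4 total, 3 matched, 1 unmatched
Jobs: 3 total, 3 matched, 0 unmatched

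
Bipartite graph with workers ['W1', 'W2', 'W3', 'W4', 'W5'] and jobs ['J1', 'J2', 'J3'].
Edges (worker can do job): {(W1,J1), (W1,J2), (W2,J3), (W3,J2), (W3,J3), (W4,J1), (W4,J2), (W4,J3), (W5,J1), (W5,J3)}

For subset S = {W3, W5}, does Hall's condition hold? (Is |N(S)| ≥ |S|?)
Yes: |N(S)| = 3, |S| = 2

Subset S = {W3, W5}
Neighbors N(S) = {J1, J2, J3}

|N(S)| = 3, |S| = 2
Hall's condition: |N(S)| ≥ |S| is satisfied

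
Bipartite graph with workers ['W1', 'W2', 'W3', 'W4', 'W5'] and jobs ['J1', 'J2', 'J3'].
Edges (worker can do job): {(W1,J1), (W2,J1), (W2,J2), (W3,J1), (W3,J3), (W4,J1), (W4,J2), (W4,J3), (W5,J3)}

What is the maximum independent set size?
Maximum independent set = 5

By König's theorem:
- Min vertex cover = Max matching = 3
- Max independent set = Total vertices - Min vertex cover
- Max independent set = 8 - 3 = 5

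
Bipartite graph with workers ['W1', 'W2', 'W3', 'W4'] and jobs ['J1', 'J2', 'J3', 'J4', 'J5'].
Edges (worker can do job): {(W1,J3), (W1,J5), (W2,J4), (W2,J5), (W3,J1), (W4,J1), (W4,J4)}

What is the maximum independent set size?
Maximum independent set = 5

By König's theorem:
- Min vertex cover = Max matching = 4
- Max independent set = Total vertices - Min vertex cover
- Max independent set = 9 - 4 = 5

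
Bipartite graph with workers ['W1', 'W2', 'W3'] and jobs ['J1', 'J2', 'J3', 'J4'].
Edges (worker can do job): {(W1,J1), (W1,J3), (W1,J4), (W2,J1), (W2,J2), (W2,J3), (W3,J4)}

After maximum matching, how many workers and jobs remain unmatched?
Unmatched: 0 workers, 1 jobs

Maximum matching size: 3
Workers: 3 total, 3 matched, 0 unmatched
Jobs: 4 total, 3 matched, 1 unmatched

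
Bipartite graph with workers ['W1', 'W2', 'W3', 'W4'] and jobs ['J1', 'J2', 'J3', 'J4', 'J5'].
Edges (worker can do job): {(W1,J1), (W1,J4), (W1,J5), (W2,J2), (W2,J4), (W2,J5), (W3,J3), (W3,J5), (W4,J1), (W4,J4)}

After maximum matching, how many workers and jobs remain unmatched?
Unmatched: 0 workers, 1 jobs

Maximum matching size: 4
Workers: 4 total, 4 matched, 0 unmatched
Jobs: 5 total, 4 matched, 1 unmatched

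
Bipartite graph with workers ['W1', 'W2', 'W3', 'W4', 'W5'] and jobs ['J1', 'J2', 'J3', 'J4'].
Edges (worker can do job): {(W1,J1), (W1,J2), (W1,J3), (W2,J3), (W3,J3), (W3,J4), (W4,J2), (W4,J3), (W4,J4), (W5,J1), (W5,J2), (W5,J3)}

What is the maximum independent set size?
Maximum independent set = 5

By König's theorem:
- Min vertex cover = Max matching = 4
- Max independent set = Total vertices - Min vertex cover
- Max independent set = 9 - 4 = 5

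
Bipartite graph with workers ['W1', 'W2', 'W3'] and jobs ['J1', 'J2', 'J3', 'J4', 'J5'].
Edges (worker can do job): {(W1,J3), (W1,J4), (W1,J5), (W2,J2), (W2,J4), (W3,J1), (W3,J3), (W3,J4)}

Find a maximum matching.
Matching: {(W1,J4), (W2,J2), (W3,J1)}

Maximum matching (size 3):
  W1 → J4
  W2 → J2
  W3 → J1

Each worker is assigned to at most one job, and each job to at most one worker.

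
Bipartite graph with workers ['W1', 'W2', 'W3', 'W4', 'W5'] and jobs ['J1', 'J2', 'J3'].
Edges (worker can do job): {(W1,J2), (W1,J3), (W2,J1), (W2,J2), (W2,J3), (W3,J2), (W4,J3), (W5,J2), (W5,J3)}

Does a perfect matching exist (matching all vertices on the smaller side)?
Yes, perfect matching exists (size 3)

Perfect matching: {(W2,J1), (W3,J2), (W5,J3)}
All 3 vertices on the smaller side are matched.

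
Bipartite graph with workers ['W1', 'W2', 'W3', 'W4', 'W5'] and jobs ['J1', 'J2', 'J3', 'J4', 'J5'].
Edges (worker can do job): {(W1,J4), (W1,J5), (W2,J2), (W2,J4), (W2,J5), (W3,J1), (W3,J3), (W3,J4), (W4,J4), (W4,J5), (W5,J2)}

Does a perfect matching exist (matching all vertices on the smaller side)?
No, maximum matching has size 4 < 5

Maximum matching has size 4, need 5 for perfect matching.
Unmatched workers: ['W2']
Unmatched jobs: ['J3']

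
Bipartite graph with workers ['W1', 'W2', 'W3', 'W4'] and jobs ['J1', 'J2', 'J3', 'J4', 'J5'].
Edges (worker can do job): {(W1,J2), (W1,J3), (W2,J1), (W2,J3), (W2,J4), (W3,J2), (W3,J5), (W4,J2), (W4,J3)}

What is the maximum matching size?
Maximum matching size = 4

Maximum matching: {(W1,J2), (W2,J1), (W3,J5), (W4,J3)}
Size: 4

This assigns 4 workers to 4 distinct jobs.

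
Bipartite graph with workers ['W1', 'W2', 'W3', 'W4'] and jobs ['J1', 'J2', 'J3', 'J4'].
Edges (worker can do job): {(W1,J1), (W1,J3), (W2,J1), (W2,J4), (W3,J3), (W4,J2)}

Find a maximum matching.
Matching: {(W1,J1), (W2,J4), (W3,J3), (W4,J2)}

Maximum matching (size 4):
  W1 → J1
  W2 → J4
  W3 → J3
  W4 → J2

Each worker is assigned to at most one job, and each job to at most one worker.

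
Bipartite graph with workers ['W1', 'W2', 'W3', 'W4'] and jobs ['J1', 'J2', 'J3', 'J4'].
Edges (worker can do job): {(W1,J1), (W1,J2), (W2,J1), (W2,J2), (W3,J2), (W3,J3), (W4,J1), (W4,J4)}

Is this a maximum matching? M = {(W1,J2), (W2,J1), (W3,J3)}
No, size 3 is not maximum

Proposed matching has size 3.
Maximum matching size for this graph: 4.

This is NOT maximum - can be improved to size 4.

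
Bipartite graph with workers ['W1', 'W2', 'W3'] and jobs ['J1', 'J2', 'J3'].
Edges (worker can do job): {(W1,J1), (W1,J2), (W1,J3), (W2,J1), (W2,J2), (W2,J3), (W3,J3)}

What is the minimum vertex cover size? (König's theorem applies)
Minimum vertex cover size = 3

By König's theorem: in bipartite graphs,
min vertex cover = max matching = 3

Maximum matching has size 3, so minimum vertex cover also has size 3.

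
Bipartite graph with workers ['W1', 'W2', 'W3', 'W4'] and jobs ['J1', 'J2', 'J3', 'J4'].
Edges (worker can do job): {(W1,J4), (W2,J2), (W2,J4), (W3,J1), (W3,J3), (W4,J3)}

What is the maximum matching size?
Maximum matching size = 4

Maximum matching: {(W1,J4), (W2,J2), (W3,J1), (W4,J3)}
Size: 4

This assigns 4 workers to 4 distinct jobs.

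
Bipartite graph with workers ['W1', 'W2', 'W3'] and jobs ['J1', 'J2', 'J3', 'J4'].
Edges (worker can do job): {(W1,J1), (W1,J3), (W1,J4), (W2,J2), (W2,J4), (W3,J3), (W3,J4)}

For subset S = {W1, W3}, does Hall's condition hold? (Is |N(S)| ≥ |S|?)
Yes: |N(S)| = 3, |S| = 2

Subset S = {W1, W3}
Neighbors N(S) = {J1, J3, J4}

|N(S)| = 3, |S| = 2
Hall's condition: |N(S)| ≥ |S| is satisfied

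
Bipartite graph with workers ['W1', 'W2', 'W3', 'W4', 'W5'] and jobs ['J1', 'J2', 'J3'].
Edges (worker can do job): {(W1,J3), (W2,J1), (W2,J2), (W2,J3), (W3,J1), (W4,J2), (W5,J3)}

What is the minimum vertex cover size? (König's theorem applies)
Minimum vertex cover size = 3

By König's theorem: in bipartite graphs,
min vertex cover = max matching = 3

Maximum matching has size 3, so minimum vertex cover also has size 3.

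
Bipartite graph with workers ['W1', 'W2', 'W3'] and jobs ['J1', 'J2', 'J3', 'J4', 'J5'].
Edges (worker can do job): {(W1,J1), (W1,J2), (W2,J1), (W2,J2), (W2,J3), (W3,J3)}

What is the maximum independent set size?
Maximum independent set = 5

By König's theorem:
- Min vertex cover = Max matching = 3
- Max independent set = Total vertices - Min vertex cover
- Max independent set = 8 - 3 = 5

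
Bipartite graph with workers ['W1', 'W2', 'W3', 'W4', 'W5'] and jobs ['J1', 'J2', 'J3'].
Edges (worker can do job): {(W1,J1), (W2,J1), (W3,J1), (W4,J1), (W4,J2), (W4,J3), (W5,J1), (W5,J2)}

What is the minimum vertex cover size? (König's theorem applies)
Minimum vertex cover size = 3

By König's theorem: in bipartite graphs,
min vertex cover = max matching = 3

Maximum matching has size 3, so minimum vertex cover also has size 3.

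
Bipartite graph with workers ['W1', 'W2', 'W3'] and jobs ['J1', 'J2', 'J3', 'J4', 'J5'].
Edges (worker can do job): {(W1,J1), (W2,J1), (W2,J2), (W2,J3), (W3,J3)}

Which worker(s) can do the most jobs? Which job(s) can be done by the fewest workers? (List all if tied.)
Most versatile: W2 (3 jobs); Least covered: J4, J5 (0 workers)

Worker degrees (jobs they can do): W1:1, W2:3, W3:1
Job degrees (workers who can do it): J1:2, J2:1, J3:2, J4:0, J5:0

Maximum worker degree is 3, achieved by: W2
Minimum job degree is 0, achieved by: J4, J5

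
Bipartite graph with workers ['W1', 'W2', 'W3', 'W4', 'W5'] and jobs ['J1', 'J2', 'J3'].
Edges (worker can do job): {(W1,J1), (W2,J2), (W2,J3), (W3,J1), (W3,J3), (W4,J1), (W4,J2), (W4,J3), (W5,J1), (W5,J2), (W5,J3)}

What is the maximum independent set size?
Maximum independent set = 5

By König's theorem:
- Min vertex cover = Max matching = 3
- Max independent set = Total vertices - Min vertex cover
- Max independent set = 8 - 3 = 5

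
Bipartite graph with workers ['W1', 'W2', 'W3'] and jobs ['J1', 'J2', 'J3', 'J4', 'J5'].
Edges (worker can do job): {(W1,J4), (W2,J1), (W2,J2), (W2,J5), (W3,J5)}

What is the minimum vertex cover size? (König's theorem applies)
Minimum vertex cover size = 3

By König's theorem: in bipartite graphs,
min vertex cover = max matching = 3

Maximum matching has size 3, so minimum vertex cover also has size 3.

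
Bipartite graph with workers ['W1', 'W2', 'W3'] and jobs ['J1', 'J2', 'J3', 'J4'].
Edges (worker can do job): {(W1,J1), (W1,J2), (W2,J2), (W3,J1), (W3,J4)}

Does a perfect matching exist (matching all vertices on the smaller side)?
Yes, perfect matching exists (size 3)

Perfect matching: {(W1,J1), (W2,J2), (W3,J4)}
All 3 vertices on the smaller side are matched.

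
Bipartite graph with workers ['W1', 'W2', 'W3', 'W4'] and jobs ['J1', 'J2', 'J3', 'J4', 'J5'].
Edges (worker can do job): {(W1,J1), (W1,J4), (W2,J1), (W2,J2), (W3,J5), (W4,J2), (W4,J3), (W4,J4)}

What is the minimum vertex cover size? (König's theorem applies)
Minimum vertex cover size = 4

By König's theorem: in bipartite graphs,
min vertex cover = max matching = 4

Maximum matching has size 4, so minimum vertex cover also has size 4.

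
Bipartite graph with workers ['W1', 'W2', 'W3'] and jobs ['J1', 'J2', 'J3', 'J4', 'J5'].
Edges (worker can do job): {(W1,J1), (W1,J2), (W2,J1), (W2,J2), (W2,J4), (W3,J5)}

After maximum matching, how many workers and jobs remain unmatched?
Unmatched: 0 workers, 2 jobs

Maximum matching size: 3
Workers: 3 total, 3 matched, 0 unmatched
Jobs: 5 total, 3 matched, 2 unmatched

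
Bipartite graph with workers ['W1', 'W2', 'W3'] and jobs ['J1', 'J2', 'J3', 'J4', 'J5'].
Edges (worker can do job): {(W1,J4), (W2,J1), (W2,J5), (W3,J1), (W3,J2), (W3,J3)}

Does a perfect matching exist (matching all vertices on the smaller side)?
Yes, perfect matching exists (size 3)

Perfect matching: {(W1,J4), (W2,J5), (W3,J2)}
All 3 vertices on the smaller side are matched.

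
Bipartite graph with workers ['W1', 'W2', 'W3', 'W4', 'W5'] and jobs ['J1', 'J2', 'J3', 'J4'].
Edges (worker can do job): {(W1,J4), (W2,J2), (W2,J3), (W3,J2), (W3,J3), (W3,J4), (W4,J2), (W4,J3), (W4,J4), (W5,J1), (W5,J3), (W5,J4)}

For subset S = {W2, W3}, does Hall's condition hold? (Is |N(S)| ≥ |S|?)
Yes: |N(S)| = 3, |S| = 2

Subset S = {W2, W3}
Neighbors N(S) = {J2, J3, J4}

|N(S)| = 3, |S| = 2
Hall's condition: |N(S)| ≥ |S| is satisfied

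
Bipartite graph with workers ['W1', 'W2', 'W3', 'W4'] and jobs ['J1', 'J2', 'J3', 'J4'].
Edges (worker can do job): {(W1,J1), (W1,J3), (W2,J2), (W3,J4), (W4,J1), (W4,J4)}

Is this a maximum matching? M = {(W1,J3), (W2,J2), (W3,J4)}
No, size 3 is not maximum

Proposed matching has size 3.
Maximum matching size for this graph: 4.

This is NOT maximum - can be improved to size 4.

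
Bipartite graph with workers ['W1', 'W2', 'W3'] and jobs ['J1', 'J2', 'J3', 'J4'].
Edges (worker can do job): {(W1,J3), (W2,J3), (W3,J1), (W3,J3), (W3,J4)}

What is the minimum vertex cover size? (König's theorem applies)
Minimum vertex cover size = 2

By König's theorem: in bipartite graphs,
min vertex cover = max matching = 2

Maximum matching has size 2, so minimum vertex cover also has size 2.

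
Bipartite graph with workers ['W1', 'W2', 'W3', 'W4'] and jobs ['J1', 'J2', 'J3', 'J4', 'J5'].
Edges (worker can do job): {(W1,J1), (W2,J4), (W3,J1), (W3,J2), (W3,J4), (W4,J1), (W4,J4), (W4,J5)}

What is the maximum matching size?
Maximum matching size = 4

Maximum matching: {(W1,J1), (W2,J4), (W3,J2), (W4,J5)}
Size: 4

This assigns 4 workers to 4 distinct jobs.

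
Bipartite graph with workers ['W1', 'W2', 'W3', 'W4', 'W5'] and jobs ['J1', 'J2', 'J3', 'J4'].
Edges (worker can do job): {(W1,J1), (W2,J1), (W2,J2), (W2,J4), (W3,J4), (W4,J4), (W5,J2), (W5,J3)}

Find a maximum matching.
Matching: {(W1,J1), (W2,J2), (W3,J4), (W5,J3)}

Maximum matching (size 4):
  W1 → J1
  W2 → J2
  W3 → J4
  W5 → J3

Each worker is assigned to at most one job, and each job to at most one worker.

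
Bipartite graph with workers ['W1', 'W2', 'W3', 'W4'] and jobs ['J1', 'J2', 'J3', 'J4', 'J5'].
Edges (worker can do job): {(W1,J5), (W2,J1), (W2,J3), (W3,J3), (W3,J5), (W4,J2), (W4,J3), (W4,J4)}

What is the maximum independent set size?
Maximum independent set = 5

By König's theorem:
- Min vertex cover = Max matching = 4
- Max independent set = Total vertices - Min vertex cover
- Max independent set = 9 - 4 = 5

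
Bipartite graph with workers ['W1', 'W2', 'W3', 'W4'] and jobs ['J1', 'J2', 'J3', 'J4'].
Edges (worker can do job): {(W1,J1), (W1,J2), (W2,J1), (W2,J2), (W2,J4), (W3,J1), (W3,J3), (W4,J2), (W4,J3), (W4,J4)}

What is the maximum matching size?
Maximum matching size = 4

Maximum matching: {(W1,J1), (W2,J4), (W3,J3), (W4,J2)}
Size: 4

This assigns 4 workers to 4 distinct jobs.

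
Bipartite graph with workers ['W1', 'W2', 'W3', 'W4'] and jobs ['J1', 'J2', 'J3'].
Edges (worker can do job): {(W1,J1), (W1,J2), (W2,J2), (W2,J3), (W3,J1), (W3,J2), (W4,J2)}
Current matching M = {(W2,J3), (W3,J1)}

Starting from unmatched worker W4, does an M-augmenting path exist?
Yes: W4 → J2

An M-augmenting path alternates non-matching / matching edges, starting and ending at unmatched vertices.
Path: W4 → J2
(J2 is unmatched in M, so the path is augmenting.)
Flipping edges along this path would increase |M| from 2 to 3.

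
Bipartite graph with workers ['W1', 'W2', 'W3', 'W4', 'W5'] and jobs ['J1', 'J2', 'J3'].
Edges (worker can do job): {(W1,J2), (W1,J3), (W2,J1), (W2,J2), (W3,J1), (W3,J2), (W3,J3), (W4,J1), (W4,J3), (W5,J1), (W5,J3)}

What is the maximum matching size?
Maximum matching size = 3

Maximum matching: {(W1,J2), (W3,J1), (W5,J3)}
Size: 3

This assigns 3 workers to 3 distinct jobs.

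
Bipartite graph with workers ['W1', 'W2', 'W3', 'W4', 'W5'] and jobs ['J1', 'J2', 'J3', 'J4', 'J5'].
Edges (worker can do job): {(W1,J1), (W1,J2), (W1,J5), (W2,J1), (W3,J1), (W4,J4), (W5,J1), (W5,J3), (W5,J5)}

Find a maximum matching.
Matching: {(W1,J2), (W3,J1), (W4,J4), (W5,J5)}

Maximum matching (size 4):
  W1 → J2
  W3 → J1
  W4 → J4
  W5 → J5

Each worker is assigned to at most one job, and each job to at most one worker.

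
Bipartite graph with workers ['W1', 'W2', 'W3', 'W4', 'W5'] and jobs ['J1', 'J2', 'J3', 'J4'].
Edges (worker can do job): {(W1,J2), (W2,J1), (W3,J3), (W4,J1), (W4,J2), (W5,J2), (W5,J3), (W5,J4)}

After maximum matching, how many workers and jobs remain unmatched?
Unmatched: 1 workers, 0 jobs

Maximum matching size: 4
Workers: 5 total, 4 matched, 1 unmatched
Jobs: 4 total, 4 matched, 0 unmatched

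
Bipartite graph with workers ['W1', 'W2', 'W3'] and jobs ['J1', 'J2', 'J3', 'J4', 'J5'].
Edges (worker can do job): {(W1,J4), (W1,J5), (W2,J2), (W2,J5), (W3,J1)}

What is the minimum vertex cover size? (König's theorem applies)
Minimum vertex cover size = 3

By König's theorem: in bipartite graphs,
min vertex cover = max matching = 3

Maximum matching has size 3, so minimum vertex cover also has size 3.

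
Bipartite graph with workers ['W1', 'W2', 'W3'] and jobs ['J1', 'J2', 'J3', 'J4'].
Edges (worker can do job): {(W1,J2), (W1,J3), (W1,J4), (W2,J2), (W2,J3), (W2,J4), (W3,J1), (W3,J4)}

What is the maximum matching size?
Maximum matching size = 3

Maximum matching: {(W1,J3), (W2,J2), (W3,J1)}
Size: 3

This assigns 3 workers to 3 distinct jobs.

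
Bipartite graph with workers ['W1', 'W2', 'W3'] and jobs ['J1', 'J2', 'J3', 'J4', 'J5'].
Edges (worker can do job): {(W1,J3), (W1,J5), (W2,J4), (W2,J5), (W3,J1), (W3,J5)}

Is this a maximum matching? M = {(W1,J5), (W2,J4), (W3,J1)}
Yes, size 3 is maximum

Proposed matching has size 3.
Maximum matching size for this graph: 3.

This is a maximum matching.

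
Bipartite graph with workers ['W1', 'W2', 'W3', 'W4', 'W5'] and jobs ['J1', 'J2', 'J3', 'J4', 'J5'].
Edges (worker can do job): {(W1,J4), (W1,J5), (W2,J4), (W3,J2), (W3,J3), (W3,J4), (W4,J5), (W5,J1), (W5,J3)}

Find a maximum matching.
Matching: {(W1,J4), (W3,J2), (W4,J5), (W5,J1)}

Maximum matching (size 4):
  W1 → J4
  W3 → J2
  W4 → J5
  W5 → J1

Each worker is assigned to at most one job, and each job to at most one worker.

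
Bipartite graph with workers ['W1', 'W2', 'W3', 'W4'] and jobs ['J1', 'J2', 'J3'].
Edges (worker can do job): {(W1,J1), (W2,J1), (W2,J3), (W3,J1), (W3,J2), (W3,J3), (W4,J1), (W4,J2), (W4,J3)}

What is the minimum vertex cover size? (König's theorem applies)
Minimum vertex cover size = 3

By König's theorem: in bipartite graphs,
min vertex cover = max matching = 3

Maximum matching has size 3, so minimum vertex cover also has size 3.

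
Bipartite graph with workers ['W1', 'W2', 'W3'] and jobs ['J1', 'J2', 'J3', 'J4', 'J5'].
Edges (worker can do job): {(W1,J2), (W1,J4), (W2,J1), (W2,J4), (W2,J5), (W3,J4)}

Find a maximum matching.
Matching: {(W1,J2), (W2,J5), (W3,J4)}

Maximum matching (size 3):
  W1 → J2
  W2 → J5
  W3 → J4

Each worker is assigned to at most one job, and each job to at most one worker.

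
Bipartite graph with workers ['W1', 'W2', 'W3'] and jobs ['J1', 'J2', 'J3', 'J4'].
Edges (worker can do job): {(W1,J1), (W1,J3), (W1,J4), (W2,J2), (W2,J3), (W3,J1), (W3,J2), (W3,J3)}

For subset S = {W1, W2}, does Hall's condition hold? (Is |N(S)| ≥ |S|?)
Yes: |N(S)| = 4, |S| = 2

Subset S = {W1, W2}
Neighbors N(S) = {J1, J2, J3, J4}

|N(S)| = 4, |S| = 2
Hall's condition: |N(S)| ≥ |S| is satisfied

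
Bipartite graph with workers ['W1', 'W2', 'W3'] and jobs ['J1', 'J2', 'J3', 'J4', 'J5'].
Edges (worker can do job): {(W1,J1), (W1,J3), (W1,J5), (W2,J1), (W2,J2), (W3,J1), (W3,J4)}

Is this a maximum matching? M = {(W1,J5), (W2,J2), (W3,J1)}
Yes, size 3 is maximum

Proposed matching has size 3.
Maximum matching size for this graph: 3.

This is a maximum matching.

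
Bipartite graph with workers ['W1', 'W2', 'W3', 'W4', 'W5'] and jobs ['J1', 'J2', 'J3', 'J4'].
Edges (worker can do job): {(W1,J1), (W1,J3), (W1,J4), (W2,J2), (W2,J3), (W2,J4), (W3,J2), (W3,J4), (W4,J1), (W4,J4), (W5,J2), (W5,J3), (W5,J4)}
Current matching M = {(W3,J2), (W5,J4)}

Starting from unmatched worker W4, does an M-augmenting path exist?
Yes: W4 → J1

An M-augmenting path alternates non-matching / matching edges, starting and ending at unmatched vertices.
Path: W4 → J1
(J1 is unmatched in M, so the path is augmenting.)
Flipping edges along this path would increase |M| from 2 to 3.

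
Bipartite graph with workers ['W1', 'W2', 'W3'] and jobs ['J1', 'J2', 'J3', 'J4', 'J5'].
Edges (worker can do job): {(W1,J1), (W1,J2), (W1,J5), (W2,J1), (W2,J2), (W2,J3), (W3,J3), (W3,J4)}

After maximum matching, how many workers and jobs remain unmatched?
Unmatched: 0 workers, 2 jobs

Maximum matching size: 3
Workers: 3 total, 3 matched, 0 unmatched
Jobs: 5 total, 3 matched, 2 unmatched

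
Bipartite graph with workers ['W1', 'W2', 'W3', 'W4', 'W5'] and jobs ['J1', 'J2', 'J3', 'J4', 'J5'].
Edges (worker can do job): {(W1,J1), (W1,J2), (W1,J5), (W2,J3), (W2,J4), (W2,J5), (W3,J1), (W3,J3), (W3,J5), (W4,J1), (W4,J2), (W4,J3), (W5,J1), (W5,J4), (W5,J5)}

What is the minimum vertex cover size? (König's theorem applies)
Minimum vertex cover size = 5

By König's theorem: in bipartite graphs,
min vertex cover = max matching = 5

Maximum matching has size 5, so minimum vertex cover also has size 5.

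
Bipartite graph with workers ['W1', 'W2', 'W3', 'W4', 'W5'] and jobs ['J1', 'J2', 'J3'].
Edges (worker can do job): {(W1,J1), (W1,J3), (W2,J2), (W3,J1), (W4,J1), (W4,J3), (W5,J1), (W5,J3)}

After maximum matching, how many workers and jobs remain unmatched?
Unmatched: 2 workers, 0 jobs

Maximum matching size: 3
Workers: 5 total, 3 matched, 2 unmatched
Jobs: 3 total, 3 matched, 0 unmatched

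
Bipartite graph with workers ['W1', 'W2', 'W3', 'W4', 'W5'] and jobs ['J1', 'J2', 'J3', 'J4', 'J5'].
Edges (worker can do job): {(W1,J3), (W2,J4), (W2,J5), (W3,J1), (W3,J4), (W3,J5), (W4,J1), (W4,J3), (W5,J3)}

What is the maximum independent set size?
Maximum independent set = 6

By König's theorem:
- Min vertex cover = Max matching = 4
- Max independent set = Total vertices - Min vertex cover
- Max independent set = 10 - 4 = 6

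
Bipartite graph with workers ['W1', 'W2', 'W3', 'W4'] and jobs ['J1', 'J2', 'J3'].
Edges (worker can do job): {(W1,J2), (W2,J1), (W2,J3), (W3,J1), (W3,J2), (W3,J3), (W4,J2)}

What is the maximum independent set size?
Maximum independent set = 4

By König's theorem:
- Min vertex cover = Max matching = 3
- Max independent set = Total vertices - Min vertex cover
- Max independent set = 7 - 3 = 4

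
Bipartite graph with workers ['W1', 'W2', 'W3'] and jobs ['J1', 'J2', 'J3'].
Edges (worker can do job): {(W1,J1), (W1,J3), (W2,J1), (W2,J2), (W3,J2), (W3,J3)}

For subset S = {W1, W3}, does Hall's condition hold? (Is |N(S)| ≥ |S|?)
Yes: |N(S)| = 3, |S| = 2

Subset S = {W1, W3}
Neighbors N(S) = {J1, J2, J3}

|N(S)| = 3, |S| = 2
Hall's condition: |N(S)| ≥ |S| is satisfied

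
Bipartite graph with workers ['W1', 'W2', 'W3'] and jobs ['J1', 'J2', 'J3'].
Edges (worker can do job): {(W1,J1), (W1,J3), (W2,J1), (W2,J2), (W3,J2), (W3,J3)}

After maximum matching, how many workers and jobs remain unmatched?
Unmatched: 0 workers, 0 jobs

Maximum matching size: 3
Workers: 3 total, 3 matched, 0 unmatched
Jobs: 3 total, 3 matched, 0 unmatched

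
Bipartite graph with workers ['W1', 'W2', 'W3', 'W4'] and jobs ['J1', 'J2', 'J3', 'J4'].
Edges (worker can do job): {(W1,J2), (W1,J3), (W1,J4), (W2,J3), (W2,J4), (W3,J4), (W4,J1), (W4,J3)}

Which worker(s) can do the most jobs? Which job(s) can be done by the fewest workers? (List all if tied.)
Most versatile: W1 (3 jobs); Least covered: J1, J2 (1 workers)

Worker degrees (jobs they can do): W1:3, W2:2, W3:1, W4:2
Job degrees (workers who can do it): J1:1, J2:1, J3:3, J4:3

Maximum worker degree is 3, achieved by: W1
Minimum job degree is 1, achieved by: J1, J2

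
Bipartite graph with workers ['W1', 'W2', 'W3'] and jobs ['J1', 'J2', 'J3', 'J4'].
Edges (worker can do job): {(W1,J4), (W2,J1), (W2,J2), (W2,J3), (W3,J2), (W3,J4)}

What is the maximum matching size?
Maximum matching size = 3

Maximum matching: {(W1,J4), (W2,J3), (W3,J2)}
Size: 3

This assigns 3 workers to 3 distinct jobs.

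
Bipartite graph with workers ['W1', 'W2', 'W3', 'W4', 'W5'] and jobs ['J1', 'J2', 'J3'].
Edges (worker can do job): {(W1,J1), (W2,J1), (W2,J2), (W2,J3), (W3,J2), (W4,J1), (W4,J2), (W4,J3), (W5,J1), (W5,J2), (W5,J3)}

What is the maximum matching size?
Maximum matching size = 3

Maximum matching: {(W3,J2), (W4,J1), (W5,J3)}
Size: 3

This assigns 3 workers to 3 distinct jobs.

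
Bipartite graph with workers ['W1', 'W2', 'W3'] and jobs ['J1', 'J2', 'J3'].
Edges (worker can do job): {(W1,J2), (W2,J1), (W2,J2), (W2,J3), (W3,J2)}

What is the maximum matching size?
Maximum matching size = 2

Maximum matching: {(W2,J1), (W3,J2)}
Size: 2

This assigns 2 workers to 2 distinct jobs.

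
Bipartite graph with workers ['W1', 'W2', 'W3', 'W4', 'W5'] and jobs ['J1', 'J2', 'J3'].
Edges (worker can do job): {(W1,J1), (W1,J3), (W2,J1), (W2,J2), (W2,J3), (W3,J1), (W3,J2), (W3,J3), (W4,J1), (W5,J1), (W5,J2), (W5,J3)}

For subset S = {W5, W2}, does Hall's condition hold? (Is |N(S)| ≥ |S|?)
Yes: |N(S)| = 3, |S| = 2

Subset S = {W5, W2}
Neighbors N(S) = {J1, J2, J3}

|N(S)| = 3, |S| = 2
Hall's condition: |N(S)| ≥ |S| is satisfied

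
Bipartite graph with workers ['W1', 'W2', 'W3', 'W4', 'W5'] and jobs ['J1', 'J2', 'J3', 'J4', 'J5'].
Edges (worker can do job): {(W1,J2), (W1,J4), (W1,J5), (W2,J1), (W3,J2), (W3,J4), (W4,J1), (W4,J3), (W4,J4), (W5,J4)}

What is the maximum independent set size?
Maximum independent set = 5

By König's theorem:
- Min vertex cover = Max matching = 5
- Max independent set = Total vertices - Min vertex cover
- Max independent set = 10 - 5 = 5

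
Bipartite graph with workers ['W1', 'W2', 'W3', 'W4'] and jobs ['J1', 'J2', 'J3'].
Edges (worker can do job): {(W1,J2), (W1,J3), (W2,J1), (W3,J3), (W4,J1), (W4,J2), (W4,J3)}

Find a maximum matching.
Matching: {(W1,J2), (W2,J1), (W4,J3)}

Maximum matching (size 3):
  W1 → J2
  W2 → J1
  W4 → J3

Each worker is assigned to at most one job, and each job to at most one worker.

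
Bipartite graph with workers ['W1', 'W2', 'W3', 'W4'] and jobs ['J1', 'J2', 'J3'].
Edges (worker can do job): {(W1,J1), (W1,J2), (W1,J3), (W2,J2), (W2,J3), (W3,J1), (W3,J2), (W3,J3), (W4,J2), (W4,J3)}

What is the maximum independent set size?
Maximum independent set = 4

By König's theorem:
- Min vertex cover = Max matching = 3
- Max independent set = Total vertices - Min vertex cover
- Max independent set = 7 - 3 = 4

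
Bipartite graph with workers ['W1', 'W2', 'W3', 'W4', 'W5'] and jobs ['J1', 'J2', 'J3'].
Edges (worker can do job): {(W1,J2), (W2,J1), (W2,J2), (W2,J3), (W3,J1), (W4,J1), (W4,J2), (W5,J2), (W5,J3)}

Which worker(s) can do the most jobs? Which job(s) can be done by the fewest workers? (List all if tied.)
Most versatile: W2 (3 jobs); Least covered: J3 (2 workers)

Worker degrees (jobs they can do): W1:1, W2:3, W3:1, W4:2, W5:2
Job degrees (workers who can do it): J1:3, J2:4, J3:2

Maximum worker degree is 3, achieved by: W2
Minimum job degree is 2, achieved by: J3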